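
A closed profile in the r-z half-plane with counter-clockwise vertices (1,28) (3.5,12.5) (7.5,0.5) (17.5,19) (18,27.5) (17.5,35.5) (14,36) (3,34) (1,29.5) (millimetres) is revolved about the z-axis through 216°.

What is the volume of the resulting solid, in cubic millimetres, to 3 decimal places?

Volume = 14546.202 mm³

Profile (r,z), 9 vertices: (1,28) (3.5,12.5) (7.5,0.5) (17.5,19) (18,27.5) (17.5,35.5) (14,36) (3,34) (1,29.5)
edge 0: (1,28)→(3.5,12.5)  cross = 1·12.5 − 3.5·28 = -85.5000; (r_i+r_j)·cross = 4.5·-85.5000 = -384.7500
edge 1: (3.5,12.5)→(7.5,0.5)  cross = 3.5·0.5 − 7.5·12.5 = -92.0000; (r_i+r_j)·cross = 11·-92.0000 = -1012.0000
edge 2: (7.5,0.5)→(17.5,19)  cross = 7.5·19 − 17.5·0.5 = 133.7500; (r_i+r_j)·cross = 25·133.7500 = 3343.7500
edge 3: (17.5,19)→(18,27.5)  cross = 17.5·27.5 − 18·19 = 139.2500; (r_i+r_j)·cross = 35.5·139.2500 = 4943.3750
edge 4: (18,27.5)→(17.5,35.5)  cross = 18·35.5 − 17.5·27.5 = 157.7500; (r_i+r_j)·cross = 35.5·157.7500 = 5600.1250
edge 5: (17.5,35.5)→(14,36)  cross = 17.5·36 − 14·35.5 = 133.0000; (r_i+r_j)·cross = 31.5·133.0000 = 4189.5000
edge 6: (14,36)→(3,34)  cross = 14·34 − 3·36 = 368.0000; (r_i+r_j)·cross = 17·368.0000 = 6256.0000
edge 7: (3,34)→(1,29.5)  cross = 3·29.5 − 1·34 = 54.5000; (r_i+r_j)·cross = 4·54.5000 = 218.0000
edge 8: (1,29.5)→(1,28)  cross = 1·28 − 1·29.5 = -1.5000; (r_i+r_j)·cross = 2·-1.5000 = -3.0000
Σcross = 807.2500 → A = |Σcross|/2 = 403.6250 mm²
Σ(r_i+r_j)·cross = 23151.0000 → first moment M = |Σ|/6 = 3858.5000
R_c = M/A = 3858.5000/403.6250 = 9.5596 mm
θ = 216° = 3.769911 rad
V = θ·R_c·A = 3.769911·9.5596·403.6250 = 14546.202 mm³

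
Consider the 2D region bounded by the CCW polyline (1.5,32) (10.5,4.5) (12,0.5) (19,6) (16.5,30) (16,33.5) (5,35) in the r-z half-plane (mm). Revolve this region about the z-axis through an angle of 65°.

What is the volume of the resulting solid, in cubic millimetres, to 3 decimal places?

Profile (r,z), 7 vertices: (1.5,32) (10.5,4.5) (12,0.5) (19,6) (16.5,30) (16,33.5) (5,35)
edge 0: (1.5,32)→(10.5,4.5)  cross = 1.5·4.5 − 10.5·32 = -329.2500; (r_i+r_j)·cross = 12·-329.2500 = -3951.0000
edge 1: (10.5,4.5)→(12,0.5)  cross = 10.5·0.5 − 12·4.5 = -48.7500; (r_i+r_j)·cross = 22.5·-48.7500 = -1096.8750
edge 2: (12,0.5)→(19,6)  cross = 12·6 − 19·0.5 = 62.5000; (r_i+r_j)·cross = 31·62.5000 = 1937.5000
edge 3: (19,6)→(16.5,30)  cross = 19·30 − 16.5·6 = 471.0000; (r_i+r_j)·cross = 35.5·471.0000 = 16720.5000
edge 4: (16.5,30)→(16,33.5)  cross = 16.5·33.5 − 16·30 = 72.7500; (r_i+r_j)·cross = 32.5·72.7500 = 2364.3750
edge 5: (16,33.5)→(5,35)  cross = 16·35 − 5·33.5 = 392.5000; (r_i+r_j)·cross = 21·392.5000 = 8242.5000
edge 6: (5,35)→(1.5,32)  cross = 5·32 − 1.5·35 = 107.5000; (r_i+r_j)·cross = 6.5·107.5000 = 698.7500
Σcross = 728.2500 → A = |Σcross|/2 = 364.1250 mm²
Σ(r_i+r_j)·cross = 24915.7500 → first moment M = |Σ|/6 = 4152.6250
R_c = M/A = 4152.6250/364.1250 = 11.4044 mm
θ = 65° = 1.134464 rad
V = θ·R_c·A = 1.134464·11.4044·364.1250 = 4711.004 mm³

Volume = 4711.004 mm³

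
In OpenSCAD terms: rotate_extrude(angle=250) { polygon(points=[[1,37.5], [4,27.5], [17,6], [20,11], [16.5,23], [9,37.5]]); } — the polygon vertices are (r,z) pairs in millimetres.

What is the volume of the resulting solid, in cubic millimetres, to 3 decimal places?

Volume = 11793.972 mm³

Profile (r,z), 6 vertices: (1,37.5) (4,27.5) (17,6) (20,11) (16.5,23) (9,37.5)
edge 0: (1,37.5)→(4,27.5)  cross = 1·27.5 − 4·37.5 = -122.5000; (r_i+r_j)·cross = 5·-122.5000 = -612.5000
edge 1: (4,27.5)→(17,6)  cross = 4·6 − 17·27.5 = -443.5000; (r_i+r_j)·cross = 21·-443.5000 = -9313.5000
edge 2: (17,6)→(20,11)  cross = 17·11 − 20·6 = 67.0000; (r_i+r_j)·cross = 37·67.0000 = 2479.0000
edge 3: (20,11)→(16.5,23)  cross = 20·23 − 16.5·11 = 278.5000; (r_i+r_j)·cross = 36.5·278.5000 = 10165.2500
edge 4: (16.5,23)→(9,37.5)  cross = 16.5·37.5 − 9·23 = 411.7500; (r_i+r_j)·cross = 25.5·411.7500 = 10499.6250
edge 5: (9,37.5)→(1,37.5)  cross = 9·37.5 − 1·37.5 = 300.0000; (r_i+r_j)·cross = 10·300.0000 = 3000.0000
Σcross = 491.2500 → A = |Σcross|/2 = 245.6250 mm²
Σ(r_i+r_j)·cross = 16217.8750 → first moment M = |Σ|/6 = 2702.9792
R_c = M/A = 2702.9792/245.6250 = 11.0045 mm
θ = 250° = 4.363323 rad
V = θ·R_c·A = 4.363323·11.0045·245.6250 = 11793.972 mm³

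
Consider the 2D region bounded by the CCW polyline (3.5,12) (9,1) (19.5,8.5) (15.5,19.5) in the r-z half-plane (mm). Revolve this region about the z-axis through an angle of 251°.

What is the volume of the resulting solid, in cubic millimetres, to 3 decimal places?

Profile (r,z), 4 vertices: (3.5,12) (9,1) (19.5,8.5) (15.5,19.5)
edge 0: (3.5,12)→(9,1)  cross = 3.5·1 − 9·12 = -104.5000; (r_i+r_j)·cross = 12.5·-104.5000 = -1306.2500
edge 1: (9,1)→(19.5,8.5)  cross = 9·8.5 − 19.5·1 = 57.0000; (r_i+r_j)·cross = 28.5·57.0000 = 1624.5000
edge 2: (19.5,8.5)→(15.5,19.5)  cross = 19.5·19.5 − 15.5·8.5 = 248.5000; (r_i+r_j)·cross = 35·248.5000 = 8697.5000
edge 3: (15.5,19.5)→(3.5,12)  cross = 15.5·12 − 3.5·19.5 = 117.7500; (r_i+r_j)·cross = 19·117.7500 = 2237.2500
Σcross = 318.7500 → A = |Σcross|/2 = 159.3750 mm²
Σ(r_i+r_j)·cross = 11253.0000 → first moment M = |Σ|/6 = 1875.5000
R_c = M/A = 1875.5000/159.3750 = 11.7678 mm
θ = 251° = 4.380776 rad
V = θ·R_c·A = 4.380776·11.7678·159.3750 = 8216.146 mm³

Volume = 8216.146 mm³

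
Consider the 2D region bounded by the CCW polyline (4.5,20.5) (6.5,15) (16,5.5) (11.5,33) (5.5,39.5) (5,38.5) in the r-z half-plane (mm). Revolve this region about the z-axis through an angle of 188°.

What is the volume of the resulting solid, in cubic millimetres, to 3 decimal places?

Volume = 6330.565 mm³

Profile (r,z), 6 vertices: (4.5,20.5) (6.5,15) (16,5.5) (11.5,33) (5.5,39.5) (5,38.5)
edge 0: (4.5,20.5)→(6.5,15)  cross = 4.5·15 − 6.5·20.5 = -65.7500; (r_i+r_j)·cross = 11·-65.7500 = -723.2500
edge 1: (6.5,15)→(16,5.5)  cross = 6.5·5.5 − 16·15 = -204.2500; (r_i+r_j)·cross = 22.5·-204.2500 = -4595.6250
edge 2: (16,5.5)→(11.5,33)  cross = 16·33 − 11.5·5.5 = 464.7500; (r_i+r_j)·cross = 27.5·464.7500 = 12780.6250
edge 3: (11.5,33)→(5.5,39.5)  cross = 11.5·39.5 − 5.5·33 = 272.7500; (r_i+r_j)·cross = 17·272.7500 = 4636.7500
edge 4: (5.5,39.5)→(5,38.5)  cross = 5.5·38.5 − 5·39.5 = 14.2500; (r_i+r_j)·cross = 10.5·14.2500 = 149.6250
edge 5: (5,38.5)→(4.5,20.5)  cross = 5·20.5 − 4.5·38.5 = -70.7500; (r_i+r_j)·cross = 9.5·-70.7500 = -672.1250
Σcross = 411.0000 → A = |Σcross|/2 = 205.5000 mm²
Σ(r_i+r_j)·cross = 11576.0000 → first moment M = |Σ|/6 = 1929.3333
R_c = M/A = 1929.3333/205.5000 = 9.3885 mm
θ = 188° = 3.281219 rad
V = θ·R_c·A = 3.281219·9.3885·205.5000 = 6330.565 mm³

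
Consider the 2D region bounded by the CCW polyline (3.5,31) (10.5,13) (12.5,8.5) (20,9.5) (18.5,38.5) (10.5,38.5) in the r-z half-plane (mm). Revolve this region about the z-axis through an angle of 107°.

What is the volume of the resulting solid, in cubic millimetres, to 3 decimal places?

Volume = 8469.356 mm³

Profile (r,z), 6 vertices: (3.5,31) (10.5,13) (12.5,8.5) (20,9.5) (18.5,38.5) (10.5,38.5)
edge 0: (3.5,31)→(10.5,13)  cross = 3.5·13 − 10.5·31 = -280.0000; (r_i+r_j)·cross = 14·-280.0000 = -3920.0000
edge 1: (10.5,13)→(12.5,8.5)  cross = 10.5·8.5 − 12.5·13 = -73.2500; (r_i+r_j)·cross = 23·-73.2500 = -1684.7500
edge 2: (12.5,8.5)→(20,9.5)  cross = 12.5·9.5 − 20·8.5 = -51.2500; (r_i+r_j)·cross = 32.5·-51.2500 = -1665.6250
edge 3: (20,9.5)→(18.5,38.5)  cross = 20·38.5 − 18.5·9.5 = 594.2500; (r_i+r_j)·cross = 38.5·594.2500 = 22878.6250
edge 4: (18.5,38.5)→(10.5,38.5)  cross = 18.5·38.5 − 10.5·38.5 = 308.0000; (r_i+r_j)·cross = 29·308.0000 = 8932.0000
edge 5: (10.5,38.5)→(3.5,31)  cross = 10.5·31 − 3.5·38.5 = 190.7500; (r_i+r_j)·cross = 14·190.7500 = 2670.5000
Σcross = 688.5000 → A = |Σcross|/2 = 344.2500 mm²
Σ(r_i+r_j)·cross = 27210.7500 → first moment M = |Σ|/6 = 4535.1250
R_c = M/A = 4535.1250/344.2500 = 13.1739 mm
θ = 107° = 1.867502 rad
V = θ·R_c·A = 1.867502·13.1739·344.2500 = 8469.356 mm³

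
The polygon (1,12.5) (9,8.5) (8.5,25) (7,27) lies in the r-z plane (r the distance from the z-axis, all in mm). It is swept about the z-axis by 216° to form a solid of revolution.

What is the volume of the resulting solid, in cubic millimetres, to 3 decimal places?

Profile (r,z), 4 vertices: (1,12.5) (9,8.5) (8.5,25) (7,27)
edge 0: (1,12.5)→(9,8.5)  cross = 1·8.5 − 9·12.5 = -104.0000; (r_i+r_j)·cross = 10·-104.0000 = -1040.0000
edge 1: (9,8.5)→(8.5,25)  cross = 9·25 − 8.5·8.5 = 152.7500; (r_i+r_j)·cross = 17.5·152.7500 = 2673.1250
edge 2: (8.5,25)→(7,27)  cross = 8.5·27 − 7·25 = 54.5000; (r_i+r_j)·cross = 15.5·54.5000 = 844.7500
edge 3: (7,27)→(1,12.5)  cross = 7·12.5 − 1·27 = 60.5000; (r_i+r_j)·cross = 8·60.5000 = 484.0000
Σcross = 163.7500 → A = |Σcross|/2 = 81.8750 mm²
Σ(r_i+r_j)·cross = 2961.8750 → first moment M = |Σ|/6 = 493.6458
R_c = M/A = 493.6458/81.8750 = 6.0293 mm
θ = 216° = 3.769911 rad
V = θ·R_c·A = 3.769911·6.0293·81.8750 = 1861.001 mm³

Volume = 1861.001 mm³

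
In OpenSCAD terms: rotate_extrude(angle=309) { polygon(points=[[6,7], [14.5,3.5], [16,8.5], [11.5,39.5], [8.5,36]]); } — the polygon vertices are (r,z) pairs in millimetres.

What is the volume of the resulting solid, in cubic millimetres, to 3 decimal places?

Volume = 12933.025 mm³

Profile (r,z), 5 vertices: (6,7) (14.5,3.5) (16,8.5) (11.5,39.5) (8.5,36)
edge 0: (6,7)→(14.5,3.5)  cross = 6·3.5 − 14.5·7 = -80.5000; (r_i+r_j)·cross = 20.5·-80.5000 = -1650.2500
edge 1: (14.5,3.5)→(16,8.5)  cross = 14.5·8.5 − 16·3.5 = 67.2500; (r_i+r_j)·cross = 30.5·67.2500 = 2051.1250
edge 2: (16,8.5)→(11.5,39.5)  cross = 16·39.5 − 11.5·8.5 = 534.2500; (r_i+r_j)·cross = 27.5·534.2500 = 14691.8750
edge 3: (11.5,39.5)→(8.5,36)  cross = 11.5·36 − 8.5·39.5 = 78.2500; (r_i+r_j)·cross = 20·78.2500 = 1565.0000
edge 4: (8.5,36)→(6,7)  cross = 8.5·7 − 6·36 = -156.5000; (r_i+r_j)·cross = 14.5·-156.5000 = -2269.2500
Σcross = 442.7500 → A = |Σcross|/2 = 221.3750 mm²
Σ(r_i+r_j)·cross = 14388.5000 → first moment M = |Σ|/6 = 2398.0833
R_c = M/A = 2398.0833/221.3750 = 10.8327 mm
θ = 309° = 5.393067 rad
V = θ·R_c·A = 5.393067·10.8327·221.3750 = 12933.025 mm³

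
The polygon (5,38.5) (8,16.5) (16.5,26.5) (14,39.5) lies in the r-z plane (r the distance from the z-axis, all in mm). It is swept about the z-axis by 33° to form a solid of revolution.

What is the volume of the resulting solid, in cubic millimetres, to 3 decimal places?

Volume = 1021.727 mm³

Profile (r,z), 4 vertices: (5,38.5) (8,16.5) (16.5,26.5) (14,39.5)
edge 0: (5,38.5)→(8,16.5)  cross = 5·16.5 − 8·38.5 = -225.5000; (r_i+r_j)·cross = 13·-225.5000 = -2931.5000
edge 1: (8,16.5)→(16.5,26.5)  cross = 8·26.5 − 16.5·16.5 = -60.2500; (r_i+r_j)·cross = 24.5·-60.2500 = -1476.1250
edge 2: (16.5,26.5)→(14,39.5)  cross = 16.5·39.5 − 14·26.5 = 280.7500; (r_i+r_j)·cross = 30.5·280.7500 = 8562.8750
edge 3: (14,39.5)→(5,38.5)  cross = 14·38.5 − 5·39.5 = 341.5000; (r_i+r_j)·cross = 19·341.5000 = 6488.5000
Σcross = 336.5000 → A = |Σcross|/2 = 168.2500 mm²
Σ(r_i+r_j)·cross = 10643.7500 → first moment M = |Σ|/6 = 1773.9583
R_c = M/A = 1773.9583/168.2500 = 10.5436 mm
θ = 33° = 0.575959 rad
V = θ·R_c·A = 0.575959·10.5436·168.2500 = 1021.727 mm³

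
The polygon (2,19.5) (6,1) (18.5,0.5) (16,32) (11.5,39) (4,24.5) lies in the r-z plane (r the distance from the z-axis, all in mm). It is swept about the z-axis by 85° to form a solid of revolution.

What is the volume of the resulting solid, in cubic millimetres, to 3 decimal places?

Volume = 6925.952 mm³

Profile (r,z), 6 vertices: (2,19.5) (6,1) (18.5,0.5) (16,32) (11.5,39) (4,24.5)
edge 0: (2,19.5)→(6,1)  cross = 2·1 − 6·19.5 = -115.0000; (r_i+r_j)·cross = 8·-115.0000 = -920.0000
edge 1: (6,1)→(18.5,0.5)  cross = 6·0.5 − 18.5·1 = -15.5000; (r_i+r_j)·cross = 24.5·-15.5000 = -379.7500
edge 2: (18.5,0.5)→(16,32)  cross = 18.5·32 − 16·0.5 = 584.0000; (r_i+r_j)·cross = 34.5·584.0000 = 20148.0000
edge 3: (16,32)→(11.5,39)  cross = 16·39 − 11.5·32 = 256.0000; (r_i+r_j)·cross = 27.5·256.0000 = 7040.0000
edge 4: (11.5,39)→(4,24.5)  cross = 11.5·24.5 − 4·39 = 125.7500; (r_i+r_j)·cross = 15.5·125.7500 = 1949.1250
edge 5: (4,24.5)→(2,19.5)  cross = 4·19.5 − 2·24.5 = 29.0000; (r_i+r_j)·cross = 6·29.0000 = 174.0000
Σcross = 864.2500 → A = |Σcross|/2 = 432.1250 mm²
Σ(r_i+r_j)·cross = 28011.3750 → first moment M = |Σ|/6 = 4668.5625
R_c = M/A = 4668.5625/432.1250 = 10.8037 mm
θ = 85° = 1.483530 rad
V = θ·R_c·A = 1.483530·10.8037·432.1250 = 6925.952 mm³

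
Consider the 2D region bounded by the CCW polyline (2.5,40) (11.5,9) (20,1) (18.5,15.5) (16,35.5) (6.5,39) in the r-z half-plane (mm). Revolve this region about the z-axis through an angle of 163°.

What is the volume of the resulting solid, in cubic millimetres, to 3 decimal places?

Profile (r,z), 6 vertices: (2.5,40) (11.5,9) (20,1) (18.5,15.5) (16,35.5) (6.5,39)
edge 0: (2.5,40)→(11.5,9)  cross = 2.5·9 − 11.5·40 = -437.5000; (r_i+r_j)·cross = 14·-437.5000 = -6125.0000
edge 1: (11.5,9)→(20,1)  cross = 11.5·1 − 20·9 = -168.5000; (r_i+r_j)·cross = 31.5·-168.5000 = -5307.7500
edge 2: (20,1)→(18.5,15.5)  cross = 20·15.5 − 18.5·1 = 291.5000; (r_i+r_j)·cross = 38.5·291.5000 = 11222.7500
edge 3: (18.5,15.5)→(16,35.5)  cross = 18.5·35.5 − 16·15.5 = 408.7500; (r_i+r_j)·cross = 34.5·408.7500 = 14101.8750
edge 4: (16,35.5)→(6.5,39)  cross = 16·39 − 6.5·35.5 = 393.2500; (r_i+r_j)·cross = 22.5·393.2500 = 8848.1250
edge 5: (6.5,39)→(2.5,40)  cross = 6.5·40 − 2.5·39 = 162.5000; (r_i+r_j)·cross = 9·162.5000 = 1462.5000
Σcross = 650.0000 → A = |Σcross|/2 = 325.0000 mm²
Σ(r_i+r_j)·cross = 24202.5000 → first moment M = |Σ|/6 = 4033.7500
R_c = M/A = 4033.7500/325.0000 = 12.4115 mm
θ = 163° = 2.844887 rad
V = θ·R_c·A = 2.844887·12.4115·325.0000 = 11475.562 mm³

Volume = 11475.562 mm³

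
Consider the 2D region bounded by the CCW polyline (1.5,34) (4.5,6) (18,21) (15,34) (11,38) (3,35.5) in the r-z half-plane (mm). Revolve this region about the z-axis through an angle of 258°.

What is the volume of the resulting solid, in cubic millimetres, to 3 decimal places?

Profile (r,z), 6 vertices: (1.5,34) (4.5,6) (18,21) (15,34) (11,38) (3,35.5)
edge 0: (1.5,34)→(4.5,6)  cross = 1.5·6 − 4.5·34 = -144.0000; (r_i+r_j)·cross = 6·-144.0000 = -864.0000
edge 1: (4.5,6)→(18,21)  cross = 4.5·21 − 18·6 = -13.5000; (r_i+r_j)·cross = 22.5·-13.5000 = -303.7500
edge 2: (18,21)→(15,34)  cross = 18·34 − 15·21 = 297.0000; (r_i+r_j)·cross = 33·297.0000 = 9801.0000
edge 3: (15,34)→(11,38)  cross = 15·38 − 11·34 = 196.0000; (r_i+r_j)·cross = 26·196.0000 = 5096.0000
edge 4: (11,38)→(3,35.5)  cross = 11·35.5 − 3·38 = 276.5000; (r_i+r_j)·cross = 14·276.5000 = 3871.0000
edge 5: (3,35.5)→(1.5,34)  cross = 3·34 − 1.5·35.5 = 48.7500; (r_i+r_j)·cross = 4.5·48.7500 = 219.3750
Σcross = 660.7500 → A = |Σcross|/2 = 330.3750 mm²
Σ(r_i+r_j)·cross = 17819.6250 → first moment M = |Σ|/6 = 2969.9375
R_c = M/A = 2969.9375/330.3750 = 8.9896 mm
θ = 258° = 4.502949 rad
V = θ·R_c·A = 4.502949·8.9896·330.3750 = 13373.478 mm³

Volume = 13373.478 mm³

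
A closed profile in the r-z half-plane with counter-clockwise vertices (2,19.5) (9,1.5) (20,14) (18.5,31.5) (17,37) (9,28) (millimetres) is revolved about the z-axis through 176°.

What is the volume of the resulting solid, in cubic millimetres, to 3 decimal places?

Profile (r,z), 6 vertices: (2,19.5) (9,1.5) (20,14) (18.5,31.5) (17,37) (9,28)
edge 0: (2,19.5)→(9,1.5)  cross = 2·1.5 − 9·19.5 = -172.5000; (r_i+r_j)·cross = 11·-172.5000 = -1897.5000
edge 1: (9,1.5)→(20,14)  cross = 9·14 − 20·1.5 = 96.0000; (r_i+r_j)·cross = 29·96.0000 = 2784.0000
edge 2: (20,14)→(18.5,31.5)  cross = 20·31.5 − 18.5·14 = 371.0000; (r_i+r_j)·cross = 38.5·371.0000 = 14283.5000
edge 3: (18.5,31.5)→(17,37)  cross = 18.5·37 − 17·31.5 = 149.0000; (r_i+r_j)·cross = 35.5·149.0000 = 5289.5000
edge 4: (17,37)→(9,28)  cross = 17·28 − 9·37 = 143.0000; (r_i+r_j)·cross = 26·143.0000 = 3718.0000
edge 5: (9,28)→(2,19.5)  cross = 9·19.5 − 2·28 = 119.5000; (r_i+r_j)·cross = 11·119.5000 = 1314.5000
Σcross = 706.0000 → A = |Σcross|/2 = 353.0000 mm²
Σ(r_i+r_j)·cross = 25492.0000 → first moment M = |Σ|/6 = 4248.6667
R_c = M/A = 4248.6667/353.0000 = 12.0359 mm
θ = 176° = 3.071779 rad
V = θ·R_c·A = 3.071779·12.0359·353.0000 = 13050.967 mm³

Volume = 13050.967 mm³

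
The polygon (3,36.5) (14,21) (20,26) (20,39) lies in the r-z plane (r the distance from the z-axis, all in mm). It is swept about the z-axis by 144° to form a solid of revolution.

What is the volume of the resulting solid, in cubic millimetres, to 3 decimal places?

Volume = 6274.389 mm³

Profile (r,z), 4 vertices: (3,36.5) (14,21) (20,26) (20,39)
edge 0: (3,36.5)→(14,21)  cross = 3·21 − 14·36.5 = -448.0000; (r_i+r_j)·cross = 17·-448.0000 = -7616.0000
edge 1: (14,21)→(20,26)  cross = 14·26 − 20·21 = -56.0000; (r_i+r_j)·cross = 34·-56.0000 = -1904.0000
edge 2: (20,26)→(20,39)  cross = 20·39 − 20·26 = 260.0000; (r_i+r_j)·cross = 40·260.0000 = 10400.0000
edge 3: (20,39)→(3,36.5)  cross = 20·36.5 − 3·39 = 613.0000; (r_i+r_j)·cross = 23·613.0000 = 14099.0000
Σcross = 369.0000 → A = |Σcross|/2 = 184.5000 mm²
Σ(r_i+r_j)·cross = 14979.0000 → first moment M = |Σ|/6 = 2496.5000
R_c = M/A = 2496.5000/184.5000 = 13.5312 mm
θ = 144° = 2.513274 rad
V = θ·R_c·A = 2.513274·13.5312·184.5000 = 6274.389 mm³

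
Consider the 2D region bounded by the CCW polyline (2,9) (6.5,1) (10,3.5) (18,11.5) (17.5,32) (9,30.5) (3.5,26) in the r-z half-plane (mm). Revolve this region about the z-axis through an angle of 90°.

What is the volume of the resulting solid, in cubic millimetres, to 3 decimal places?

Profile (r,z), 7 vertices: (2,9) (6.5,1) (10,3.5) (18,11.5) (17.5,32) (9,30.5) (3.5,26)
edge 0: (2,9)→(6.5,1)  cross = 2·1 − 6.5·9 = -56.5000; (r_i+r_j)·cross = 8.5·-56.5000 = -480.2500
edge 1: (6.5,1)→(10,3.5)  cross = 6.5·3.5 − 10·1 = 12.7500; (r_i+r_j)·cross = 16.5·12.7500 = 210.3750
edge 2: (10,3.5)→(18,11.5)  cross = 10·11.5 − 18·3.5 = 52.0000; (r_i+r_j)·cross = 28·52.0000 = 1456.0000
edge 3: (18,11.5)→(17.5,32)  cross = 18·32 − 17.5·11.5 = 374.7500; (r_i+r_j)·cross = 35.5·374.7500 = 13303.6250
edge 4: (17.5,32)→(9,30.5)  cross = 17.5·30.5 − 9·32 = 245.7500; (r_i+r_j)·cross = 26.5·245.7500 = 6512.3750
edge 5: (9,30.5)→(3.5,26)  cross = 9·26 − 3.5·30.5 = 127.2500; (r_i+r_j)·cross = 12.5·127.2500 = 1590.6250
edge 6: (3.5,26)→(2,9)  cross = 3.5·9 − 2·26 = -20.5000; (r_i+r_j)·cross = 5.5·-20.5000 = -112.7500
Σcross = 735.5000 → A = |Σcross|/2 = 367.7500 mm²
Σ(r_i+r_j)·cross = 22480.0000 → first moment M = |Σ|/6 = 3746.6667
R_c = M/A = 3746.6667/367.7500 = 10.1881 mm
θ = 90° = 1.570796 rad
V = θ·R_c·A = 1.570796·10.1881·367.7500 = 5885.250 mm³

Volume = 5885.250 mm³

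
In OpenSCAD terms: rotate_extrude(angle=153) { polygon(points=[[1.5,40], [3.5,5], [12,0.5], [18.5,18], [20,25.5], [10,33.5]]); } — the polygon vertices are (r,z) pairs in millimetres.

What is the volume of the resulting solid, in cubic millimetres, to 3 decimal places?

Volume = 11355.679 mm³

Profile (r,z), 6 vertices: (1.5,40) (3.5,5) (12,0.5) (18.5,18) (20,25.5) (10,33.5)
edge 0: (1.5,40)→(3.5,5)  cross = 1.5·5 − 3.5·40 = -132.5000; (r_i+r_j)·cross = 5·-132.5000 = -662.5000
edge 1: (3.5,5)→(12,0.5)  cross = 3.5·0.5 − 12·5 = -58.2500; (r_i+r_j)·cross = 15.5·-58.2500 = -902.8750
edge 2: (12,0.5)→(18.5,18)  cross = 12·18 − 18.5·0.5 = 206.7500; (r_i+r_j)·cross = 30.5·206.7500 = 6305.8750
edge 3: (18.5,18)→(20,25.5)  cross = 18.5·25.5 − 20·18 = 111.7500; (r_i+r_j)·cross = 38.5·111.7500 = 4302.3750
edge 4: (20,25.5)→(10,33.5)  cross = 20·33.5 − 10·25.5 = 415.0000; (r_i+r_j)·cross = 30·415.0000 = 12450.0000
edge 5: (10,33.5)→(1.5,40)  cross = 10·40 − 1.5·33.5 = 349.7500; (r_i+r_j)·cross = 11.5·349.7500 = 4022.1250
Σcross = 892.5000 → A = |Σcross|/2 = 446.2500 mm²
Σ(r_i+r_j)·cross = 25515.0000 → first moment M = |Σ|/6 = 4252.5000
R_c = M/A = 4252.5000/446.2500 = 9.5294 mm
θ = 153° = 2.670354 rad
V = θ·R_c·A = 2.670354·9.5294·446.2500 = 11355.679 mm³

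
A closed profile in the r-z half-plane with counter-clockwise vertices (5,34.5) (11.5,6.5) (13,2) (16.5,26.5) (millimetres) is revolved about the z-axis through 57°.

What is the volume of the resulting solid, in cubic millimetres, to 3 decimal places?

Volume = 1834.232 mm³

Profile (r,z), 4 vertices: (5,34.5) (11.5,6.5) (13,2) (16.5,26.5)
edge 0: (5,34.5)→(11.5,6.5)  cross = 5·6.5 − 11.5·34.5 = -364.2500; (r_i+r_j)·cross = 16.5·-364.2500 = -6010.1250
edge 1: (11.5,6.5)→(13,2)  cross = 11.5·2 − 13·6.5 = -61.5000; (r_i+r_j)·cross = 24.5·-61.5000 = -1506.7500
edge 2: (13,2)→(16.5,26.5)  cross = 13·26.5 − 16.5·2 = 311.5000; (r_i+r_j)·cross = 29.5·311.5000 = 9189.2500
edge 3: (16.5,26.5)→(5,34.5)  cross = 16.5·34.5 − 5·26.5 = 436.7500; (r_i+r_j)·cross = 21.5·436.7500 = 9390.1250
Σcross = 322.5000 → A = |Σcross|/2 = 161.2500 mm²
Σ(r_i+r_j)·cross = 11062.5000 → first moment M = |Σ|/6 = 1843.7500
R_c = M/A = 1843.7500/161.2500 = 11.4341 mm
θ = 57° = 0.994838 rad
V = θ·R_c·A = 0.994838·11.4341·161.2500 = 1834.232 mm³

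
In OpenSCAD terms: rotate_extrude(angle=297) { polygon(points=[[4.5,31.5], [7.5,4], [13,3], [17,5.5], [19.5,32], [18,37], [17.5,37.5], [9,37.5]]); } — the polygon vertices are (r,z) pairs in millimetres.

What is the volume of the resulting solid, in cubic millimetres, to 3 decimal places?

Volume = 25711.766 mm³

Profile (r,z), 8 vertices: (4.5,31.5) (7.5,4) (13,3) (17,5.5) (19.5,32) (18,37) (17.5,37.5) (9,37.5)
edge 0: (4.5,31.5)→(7.5,4)  cross = 4.5·4 − 7.5·31.5 = -218.2500; (r_i+r_j)·cross = 12·-218.2500 = -2619.0000
edge 1: (7.5,4)→(13,3)  cross = 7.5·3 − 13·4 = -29.5000; (r_i+r_j)·cross = 20.5·-29.5000 = -604.7500
edge 2: (13,3)→(17,5.5)  cross = 13·5.5 − 17·3 = 20.5000; (r_i+r_j)·cross = 30·20.5000 = 615.0000
edge 3: (17,5.5)→(19.5,32)  cross = 17·32 − 19.5·5.5 = 436.7500; (r_i+r_j)·cross = 36.5·436.7500 = 15941.3750
edge 4: (19.5,32)→(18,37)  cross = 19.5·37 − 18·32 = 145.5000; (r_i+r_j)·cross = 37.5·145.5000 = 5456.2500
edge 5: (18,37)→(17.5,37.5)  cross = 18·37.5 − 17.5·37 = 27.5000; (r_i+r_j)·cross = 35.5·27.5000 = 976.2500
edge 6: (17.5,37.5)→(9,37.5)  cross = 17.5·37.5 − 9·37.5 = 318.7500; (r_i+r_j)·cross = 26.5·318.7500 = 8446.8750
edge 7: (9,37.5)→(4.5,31.5)  cross = 9·31.5 − 4.5·37.5 = 114.7500; (r_i+r_j)·cross = 13.5·114.7500 = 1549.1250
Σcross = 816.0000 → A = |Σcross|/2 = 408.0000 mm²
Σ(r_i+r_j)·cross = 29761.1250 → first moment M = |Σ|/6 = 4960.1875
R_c = M/A = 4960.1875/408.0000 = 12.1573 mm
θ = 297° = 5.183628 rad
V = θ·R_c·A = 5.183628·12.1573·408.0000 = 25711.766 mm³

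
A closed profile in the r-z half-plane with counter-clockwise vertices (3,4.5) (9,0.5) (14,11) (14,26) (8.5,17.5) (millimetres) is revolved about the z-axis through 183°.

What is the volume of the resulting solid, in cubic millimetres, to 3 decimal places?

Profile (r,z), 5 vertices: (3,4.5) (9,0.5) (14,11) (14,26) (8.5,17.5)
edge 0: (3,4.5)→(9,0.5)  cross = 3·0.5 − 9·4.5 = -39.0000; (r_i+r_j)·cross = 12·-39.0000 = -468.0000
edge 1: (9,0.5)→(14,11)  cross = 9·11 − 14·0.5 = 92.0000; (r_i+r_j)·cross = 23·92.0000 = 2116.0000
edge 2: (14,11)→(14,26)  cross = 14·26 − 14·11 = 210.0000; (r_i+r_j)·cross = 28·210.0000 = 5880.0000
edge 3: (14,26)→(8.5,17.5)  cross = 14·17.5 − 8.5·26 = 24.0000; (r_i+r_j)·cross = 22.5·24.0000 = 540.0000
edge 4: (8.5,17.5)→(3,4.5)  cross = 8.5·4.5 − 3·17.5 = -14.2500; (r_i+r_j)·cross = 11.5·-14.2500 = -163.8750
Σcross = 272.7500 → A = |Σcross|/2 = 136.3750 mm²
Σ(r_i+r_j)·cross = 7904.1250 → first moment M = |Σ|/6 = 1317.3542
R_c = M/A = 1317.3542/136.3750 = 9.6598 mm
θ = 183° = 3.193953 rad
V = θ·R_c·A = 3.193953·9.6598·136.3750 = 4207.567 mm³

Volume = 4207.567 mm³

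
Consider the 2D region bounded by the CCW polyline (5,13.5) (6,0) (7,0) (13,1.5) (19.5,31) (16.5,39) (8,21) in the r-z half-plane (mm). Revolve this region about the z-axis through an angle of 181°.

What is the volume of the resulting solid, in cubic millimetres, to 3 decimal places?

Profile (r,z), 7 vertices: (5,13.5) (6,0) (7,0) (13,1.5) (19.5,31) (16.5,39) (8,21)
edge 0: (5,13.5)→(6,0)  cross = 5·0 − 6·13.5 = -81.0000; (r_i+r_j)·cross = 11·-81.0000 = -891.0000
edge 1: (6,0)→(7,0)  cross = 6·0 − 7·0 = 0.0000; (r_i+r_j)·cross = 13·0.0000 = 0.0000
edge 2: (7,0)→(13,1.5)  cross = 7·1.5 − 13·0 = 10.5000; (r_i+r_j)·cross = 20·10.5000 = 210.0000
edge 3: (13,1.5)→(19.5,31)  cross = 13·31 − 19.5·1.5 = 373.7500; (r_i+r_j)·cross = 32.5·373.7500 = 12146.8750
edge 4: (19.5,31)→(16.5,39)  cross = 19.5·39 − 16.5·31 = 249.0000; (r_i+r_j)·cross = 36·249.0000 = 8964.0000
edge 5: (16.5,39)→(8,21)  cross = 16.5·21 − 8·39 = 34.5000; (r_i+r_j)·cross = 24.5·34.5000 = 845.2500
edge 6: (8,21)→(5,13.5)  cross = 8·13.5 − 5·21 = 3.0000; (r_i+r_j)·cross = 13·3.0000 = 39.0000
Σcross = 589.7500 → A = |Σcross|/2 = 294.8750 mm²
Σ(r_i+r_j)·cross = 21314.1250 → first moment M = |Σ|/6 = 3552.3542
R_c = M/A = 3552.3542/294.8750 = 12.0470 mm
θ = 181° = 3.159046 rad
V = θ·R_c·A = 3.159046·12.0470·294.8750 = 11222.050 mm³

Volume = 11222.050 mm³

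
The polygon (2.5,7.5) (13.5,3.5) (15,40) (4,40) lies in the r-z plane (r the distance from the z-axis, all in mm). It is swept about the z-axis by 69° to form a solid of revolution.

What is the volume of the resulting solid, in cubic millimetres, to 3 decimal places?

Volume = 4078.235 mm³

Profile (r,z), 4 vertices: (2.5,7.5) (13.5,3.5) (15,40) (4,40)
edge 0: (2.5,7.5)→(13.5,3.5)  cross = 2.5·3.5 − 13.5·7.5 = -92.5000; (r_i+r_j)·cross = 16·-92.5000 = -1480.0000
edge 1: (13.5,3.5)→(15,40)  cross = 13.5·40 − 15·3.5 = 487.5000; (r_i+r_j)·cross = 28.5·487.5000 = 13893.7500
edge 2: (15,40)→(4,40)  cross = 15·40 − 4·40 = 440.0000; (r_i+r_j)·cross = 19·440.0000 = 8360.0000
edge 3: (4,40)→(2.5,7.5)  cross = 4·7.5 − 2.5·40 = -70.0000; (r_i+r_j)·cross = 6.5·-70.0000 = -455.0000
Σcross = 765.0000 → A = |Σcross|/2 = 382.5000 mm²
Σ(r_i+r_j)·cross = 20318.7500 → first moment M = |Σ|/6 = 3386.4583
R_c = M/A = 3386.4583/382.5000 = 8.8535 mm
θ = 69° = 1.204277 rad
V = θ·R_c·A = 1.204277·8.8535·382.5000 = 4078.235 mm³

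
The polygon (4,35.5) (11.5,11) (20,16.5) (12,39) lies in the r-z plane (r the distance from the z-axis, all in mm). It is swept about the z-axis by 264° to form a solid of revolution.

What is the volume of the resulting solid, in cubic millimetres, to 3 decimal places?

Volume = 12552.251 mm³

Profile (r,z), 4 vertices: (4,35.5) (11.5,11) (20,16.5) (12,39)
edge 0: (4,35.5)→(11.5,11)  cross = 4·11 − 11.5·35.5 = -364.2500; (r_i+r_j)·cross = 15.5·-364.2500 = -5645.8750
edge 1: (11.5,11)→(20,16.5)  cross = 11.5·16.5 − 20·11 = -30.2500; (r_i+r_j)·cross = 31.5·-30.2500 = -952.8750
edge 2: (20,16.5)→(12,39)  cross = 20·39 − 12·16.5 = 582.0000; (r_i+r_j)·cross = 32·582.0000 = 18624.0000
edge 3: (12,39)→(4,35.5)  cross = 12·35.5 − 4·39 = 270.0000; (r_i+r_j)·cross = 16·270.0000 = 4320.0000
Σcross = 457.5000 → A = |Σcross|/2 = 228.7500 mm²
Σ(r_i+r_j)·cross = 16345.2500 → first moment M = |Σ|/6 = 2724.2083
R_c = M/A = 2724.2083/228.7500 = 11.9091 mm
θ = 264° = 4.607669 rad
V = θ·R_c·A = 4.607669·11.9091·228.7500 = 12552.251 mm³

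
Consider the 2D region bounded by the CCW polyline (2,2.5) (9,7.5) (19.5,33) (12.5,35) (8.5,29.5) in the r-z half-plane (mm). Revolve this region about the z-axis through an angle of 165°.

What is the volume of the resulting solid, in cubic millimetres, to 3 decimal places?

Profile (r,z), 5 vertices: (2,2.5) (9,7.5) (19.5,33) (12.5,35) (8.5,29.5)
edge 0: (2,2.5)→(9,7.5)  cross = 2·7.5 − 9·2.5 = -7.5000; (r_i+r_j)·cross = 11·-7.5000 = -82.5000
edge 1: (9,7.5)→(19.5,33)  cross = 9·33 − 19.5·7.5 = 150.7500; (r_i+r_j)·cross = 28.5·150.7500 = 4296.3750
edge 2: (19.5,33)→(12.5,35)  cross = 19.5·35 − 12.5·33 = 270.0000; (r_i+r_j)·cross = 32·270.0000 = 8640.0000
edge 3: (12.5,35)→(8.5,29.5)  cross = 12.5·29.5 − 8.5·35 = 71.2500; (r_i+r_j)·cross = 21·71.2500 = 1496.2500
edge 4: (8.5,29.5)→(2,2.5)  cross = 8.5·2.5 − 2·29.5 = -37.7500; (r_i+r_j)·cross = 10.5·-37.7500 = -396.3750
Σcross = 446.7500 → A = |Σcross|/2 = 223.3750 mm²
Σ(r_i+r_j)·cross = 13953.7500 → first moment M = |Σ|/6 = 2325.6250
R_c = M/A = 2325.6250/223.3750 = 10.4113 mm
θ = 165° = 2.879793 rad
V = θ·R_c·A = 2.879793·10.4113·223.3750 = 6697.319 mm³

Volume = 6697.319 mm³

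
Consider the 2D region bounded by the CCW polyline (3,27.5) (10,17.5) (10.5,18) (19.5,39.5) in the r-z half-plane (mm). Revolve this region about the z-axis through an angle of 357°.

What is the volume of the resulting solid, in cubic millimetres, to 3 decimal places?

Profile (r,z), 4 vertices: (3,27.5) (10,17.5) (10.5,18) (19.5,39.5)
edge 0: (3,27.5)→(10,17.5)  cross = 3·17.5 − 10·27.5 = -222.5000; (r_i+r_j)·cross = 13·-222.5000 = -2892.5000
edge 1: (10,17.5)→(10.5,18)  cross = 10·18 − 10.5·17.5 = -3.7500; (r_i+r_j)·cross = 20.5·-3.7500 = -76.8750
edge 2: (10.5,18)→(19.5,39.5)  cross = 10.5·39.5 − 19.5·18 = 63.7500; (r_i+r_j)·cross = 30·63.7500 = 1912.5000
edge 3: (19.5,39.5)→(3,27.5)  cross = 19.5·27.5 − 3·39.5 = 417.7500; (r_i+r_j)·cross = 22.5·417.7500 = 9399.3750
Σcross = 255.2500 → A = |Σcross|/2 = 127.6250 mm²
Σ(r_i+r_j)·cross = 8342.5000 → first moment M = |Σ|/6 = 1390.4167
R_c = M/A = 1390.4167/127.6250 = 10.8945 mm
θ = 357° = 6.230825 rad
V = θ·R_c·A = 6.230825·10.8945·127.6250 = 8663.444 mm³

Volume = 8663.444 mm³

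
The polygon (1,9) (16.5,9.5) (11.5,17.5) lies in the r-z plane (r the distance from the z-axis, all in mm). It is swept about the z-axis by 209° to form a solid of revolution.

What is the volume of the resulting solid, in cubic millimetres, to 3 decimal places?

Volume = 2230.288 mm³

Profile (r,z), 3 vertices: (1,9) (16.5,9.5) (11.5,17.5)
edge 0: (1,9)→(16.5,9.5)  cross = 1·9.5 − 16.5·9 = -139.0000; (r_i+r_j)·cross = 17.5·-139.0000 = -2432.5000
edge 1: (16.5,9.5)→(11.5,17.5)  cross = 16.5·17.5 − 11.5·9.5 = 179.5000; (r_i+r_j)·cross = 28·179.5000 = 5026.0000
edge 2: (11.5,17.5)→(1,9)  cross = 11.5·9 − 1·17.5 = 86.0000; (r_i+r_j)·cross = 12.5·86.0000 = 1075.0000
Σcross = 126.5000 → A = |Σcross|/2 = 63.2500 mm²
Σ(r_i+r_j)·cross = 3668.5000 → first moment M = |Σ|/6 = 611.4167
R_c = M/A = 611.4167/63.2500 = 9.6667 mm
θ = 209° = 3.647738 rad
V = θ·R_c·A = 3.647738·9.6667·63.2500 = 2230.288 mm³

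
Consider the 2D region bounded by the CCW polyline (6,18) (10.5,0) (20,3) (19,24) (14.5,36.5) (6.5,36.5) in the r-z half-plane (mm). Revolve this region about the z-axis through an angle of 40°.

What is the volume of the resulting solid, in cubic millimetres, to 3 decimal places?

Profile (r,z), 6 vertices: (6,18) (10.5,0) (20,3) (19,24) (14.5,36.5) (6.5,36.5)
edge 0: (6,18)→(10.5,0)  cross = 6·0 − 10.5·18 = -189.0000; (r_i+r_j)·cross = 16.5·-189.0000 = -3118.5000
edge 1: (10.5,0)→(20,3)  cross = 10.5·3 − 20·0 = 31.5000; (r_i+r_j)·cross = 30.5·31.5000 = 960.7500
edge 2: (20,3)→(19,24)  cross = 20·24 − 19·3 = 423.0000; (r_i+r_j)·cross = 39·423.0000 = 16497.0000
edge 3: (19,24)→(14.5,36.5)  cross = 19·36.5 − 14.5·24 = 345.5000; (r_i+r_j)·cross = 33.5·345.5000 = 11574.2500
edge 4: (14.5,36.5)→(6.5,36.5)  cross = 14.5·36.5 − 6.5·36.5 = 292.0000; (r_i+r_j)·cross = 21·292.0000 = 6132.0000
edge 5: (6.5,36.5)→(6,18)  cross = 6.5·18 − 6·36.5 = -102.0000; (r_i+r_j)·cross = 12.5·-102.0000 = -1275.0000
Σcross = 801.0000 → A = |Σcross|/2 = 400.5000 mm²
Σ(r_i+r_j)·cross = 30770.5000 → first moment M = |Σ|/6 = 5128.4167
R_c = M/A = 5128.4167/400.5000 = 12.8050 mm
θ = 40° = 0.698132 rad
V = θ·R_c·A = 0.698132·12.8050·400.5000 = 3580.310 mm³

Volume = 3580.310 mm³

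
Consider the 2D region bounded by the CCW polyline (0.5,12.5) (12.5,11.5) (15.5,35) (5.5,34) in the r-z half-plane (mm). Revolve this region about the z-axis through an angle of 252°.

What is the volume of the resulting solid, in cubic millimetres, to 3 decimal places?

Volume = 9263.771 mm³

Profile (r,z), 4 vertices: (0.5,12.5) (12.5,11.5) (15.5,35) (5.5,34)
edge 0: (0.5,12.5)→(12.5,11.5)  cross = 0.5·11.5 − 12.5·12.5 = -150.5000; (r_i+r_j)·cross = 13·-150.5000 = -1956.5000
edge 1: (12.5,11.5)→(15.5,35)  cross = 12.5·35 − 15.5·11.5 = 259.2500; (r_i+r_j)·cross = 28·259.2500 = 7259.0000
edge 2: (15.5,35)→(5.5,34)  cross = 15.5·34 − 5.5·35 = 334.5000; (r_i+r_j)·cross = 21·334.5000 = 7024.5000
edge 3: (5.5,34)→(0.5,12.5)  cross = 5.5·12.5 − 0.5·34 = 51.7500; (r_i+r_j)·cross = 6·51.7500 = 310.5000
Σcross = 495.0000 → A = |Σcross|/2 = 247.5000 mm²
Σ(r_i+r_j)·cross = 12637.5000 → first moment M = |Σ|/6 = 2106.2500
R_c = M/A = 2106.2500/247.5000 = 8.5101 mm
θ = 252° = 4.398230 rad
V = θ·R_c·A = 4.398230·8.5101·247.5000 = 9263.771 mm³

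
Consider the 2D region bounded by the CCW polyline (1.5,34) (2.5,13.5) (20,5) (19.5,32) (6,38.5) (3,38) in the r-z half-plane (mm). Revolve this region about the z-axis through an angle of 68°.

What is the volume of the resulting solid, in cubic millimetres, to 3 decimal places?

Profile (r,z), 6 vertices: (1.5,34) (2.5,13.5) (20,5) (19.5,32) (6,38.5) (3,38)
edge 0: (1.5,34)→(2.5,13.5)  cross = 1.5·13.5 − 2.5·34 = -64.7500; (r_i+r_j)·cross = 4·-64.7500 = -259.0000
edge 1: (2.5,13.5)→(20,5)  cross = 2.5·5 − 20·13.5 = -257.5000; (r_i+r_j)·cross = 22.5·-257.5000 = -5793.7500
edge 2: (20,5)→(19.5,32)  cross = 20·32 − 19.5·5 = 542.5000; (r_i+r_j)·cross = 39.5·542.5000 = 21428.7500
edge 3: (19.5,32)→(6,38.5)  cross = 19.5·38.5 − 6·32 = 558.7500; (r_i+r_j)·cross = 25.5·558.7500 = 14248.1250
edge 4: (6,38.5)→(3,38)  cross = 6·38 − 3·38.5 = 112.5000; (r_i+r_j)·cross = 9·112.5000 = 1012.5000
edge 5: (3,38)→(1.5,34)  cross = 3·34 − 1.5·38 = 45.0000; (r_i+r_j)·cross = 4.5·45.0000 = 202.5000
Σcross = 936.5000 → A = |Σcross|/2 = 468.2500 mm²
Σ(r_i+r_j)·cross = 30839.1250 → first moment M = |Σ|/6 = 5139.8542
R_c = M/A = 5139.8542/468.2500 = 10.9767 mm
θ = 68° = 1.186824 rad
V = θ·R_c·A = 1.186824·10.9767·468.2500 = 6100.102 mm³

Volume = 6100.102 mm³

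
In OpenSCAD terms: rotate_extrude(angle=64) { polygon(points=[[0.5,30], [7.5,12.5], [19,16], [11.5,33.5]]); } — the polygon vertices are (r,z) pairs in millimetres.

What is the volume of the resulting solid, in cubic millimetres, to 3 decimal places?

Volume = 2397.198 mm³

Profile (r,z), 4 vertices: (0.5,30) (7.5,12.5) (19,16) (11.5,33.5)
edge 0: (0.5,30)→(7.5,12.5)  cross = 0.5·12.5 − 7.5·30 = -218.7500; (r_i+r_j)·cross = 8·-218.7500 = -1750.0000
edge 1: (7.5,12.5)→(19,16)  cross = 7.5·16 − 19·12.5 = -117.5000; (r_i+r_j)·cross = 26.5·-117.5000 = -3113.7500
edge 2: (19,16)→(11.5,33.5)  cross = 19·33.5 − 11.5·16 = 452.5000; (r_i+r_j)·cross = 30.5·452.5000 = 13801.2500
edge 3: (11.5,33.5)→(0.5,30)  cross = 11.5·30 − 0.5·33.5 = 328.2500; (r_i+r_j)·cross = 12·328.2500 = 3939.0000
Σcross = 444.5000 → A = |Σcross|/2 = 222.2500 mm²
Σ(r_i+r_j)·cross = 12876.5000 → first moment M = |Σ|/6 = 2146.0833
R_c = M/A = 2146.0833/222.2500 = 9.6562 mm
θ = 64° = 1.117011 rad
V = θ·R_c·A = 1.117011·9.6562·222.2500 = 2397.198 mm³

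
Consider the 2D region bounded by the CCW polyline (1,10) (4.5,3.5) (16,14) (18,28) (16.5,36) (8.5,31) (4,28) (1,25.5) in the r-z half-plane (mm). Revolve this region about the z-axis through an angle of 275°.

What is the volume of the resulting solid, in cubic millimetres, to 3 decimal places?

Profile (r,z), 8 vertices: (1,10) (4.5,3.5) (16,14) (18,28) (16.5,36) (8.5,31) (4,28) (1,25.5)
edge 0: (1,10)→(4.5,3.5)  cross = 1·3.5 − 4.5·10 = -41.5000; (r_i+r_j)·cross = 5.5·-41.5000 = -228.2500
edge 1: (4.5,3.5)→(16,14)  cross = 4.5·14 − 16·3.5 = 7.0000; (r_i+r_j)·cross = 20.5·7.0000 = 143.5000
edge 2: (16,14)→(18,28)  cross = 16·28 − 18·14 = 196.0000; (r_i+r_j)·cross = 34·196.0000 = 6664.0000
edge 3: (18,28)→(16.5,36)  cross = 18·36 − 16.5·28 = 186.0000; (r_i+r_j)·cross = 34.5·186.0000 = 6417.0000
edge 4: (16.5,36)→(8.5,31)  cross = 16.5·31 − 8.5·36 = 205.5000; (r_i+r_j)·cross = 25·205.5000 = 5137.5000
edge 5: (8.5,31)→(4,28)  cross = 8.5·28 − 4·31 = 114.0000; (r_i+r_j)·cross = 12.5·114.0000 = 1425.0000
edge 6: (4,28)→(1,25.5)  cross = 4·25.5 − 1·28 = 74.0000; (r_i+r_j)·cross = 5·74.0000 = 370.0000
edge 7: (1,25.5)→(1,10)  cross = 1·10 − 1·25.5 = -15.5000; (r_i+r_j)·cross = 2·-15.5000 = -31.0000
Σcross = 725.5000 → A = |Σcross|/2 = 362.7500 mm²
Σ(r_i+r_j)·cross = 19897.7500 → first moment M = |Σ|/6 = 3316.2917
R_c = M/A = 3316.2917/362.7500 = 9.1421 mm
θ = 275° = 4.799655 rad
V = θ·R_c·A = 4.799655·9.1421·362.7500 = 15917.057 mm³

Volume = 15917.057 mm³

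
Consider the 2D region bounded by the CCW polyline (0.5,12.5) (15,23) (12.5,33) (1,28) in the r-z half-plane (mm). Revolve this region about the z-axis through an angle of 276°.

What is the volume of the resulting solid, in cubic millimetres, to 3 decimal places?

Profile (r,z), 4 vertices: (0.5,12.5) (15,23) (12.5,33) (1,28)
edge 0: (0.5,12.5)→(15,23)  cross = 0.5·23 − 15·12.5 = -176.0000; (r_i+r_j)·cross = 15.5·-176.0000 = -2728.0000
edge 1: (15,23)→(12.5,33)  cross = 15·33 − 12.5·23 = 207.5000; (r_i+r_j)·cross = 27.5·207.5000 = 5706.2500
edge 2: (12.5,33)→(1,28)  cross = 12.5·28 − 1·33 = 317.0000; (r_i+r_j)·cross = 13.5·317.0000 = 4279.5000
edge 3: (1,28)→(0.5,12.5)  cross = 1·12.5 − 0.5·28 = -1.5000; (r_i+r_j)·cross = 1.5·-1.5000 = -2.2500
Σcross = 347.0000 → A = |Σcross|/2 = 173.5000 mm²
Σ(r_i+r_j)·cross = 7255.5000 → first moment M = |Σ|/6 = 1209.2500
R_c = M/A = 1209.2500/173.5000 = 6.9697 mm
θ = 276° = 4.817109 rad
V = θ·R_c·A = 4.817109·6.9697·173.5000 = 5825.089 mm³

Volume = 5825.089 mm³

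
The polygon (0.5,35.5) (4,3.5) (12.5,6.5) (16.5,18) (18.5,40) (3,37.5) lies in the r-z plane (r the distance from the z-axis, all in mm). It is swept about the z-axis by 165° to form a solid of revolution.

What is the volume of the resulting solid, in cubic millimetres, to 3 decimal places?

Volume = 12756.764 mm³

Profile (r,z), 6 vertices: (0.5,35.5) (4,3.5) (12.5,6.5) (16.5,18) (18.5,40) (3,37.5)
edge 0: (0.5,35.5)→(4,3.5)  cross = 0.5·3.5 − 4·35.5 = -140.2500; (r_i+r_j)·cross = 4.5·-140.2500 = -631.1250
edge 1: (4,3.5)→(12.5,6.5)  cross = 4·6.5 − 12.5·3.5 = -17.7500; (r_i+r_j)·cross = 16.5·-17.7500 = -292.8750
edge 2: (12.5,6.5)→(16.5,18)  cross = 12.5·18 − 16.5·6.5 = 117.7500; (r_i+r_j)·cross = 29·117.7500 = 3414.7500
edge 3: (16.5,18)→(18.5,40)  cross = 16.5·40 − 18.5·18 = 327.0000; (r_i+r_j)·cross = 35·327.0000 = 11445.0000
edge 4: (18.5,40)→(3,37.5)  cross = 18.5·37.5 − 3·40 = 573.7500; (r_i+r_j)·cross = 21.5·573.7500 = 12335.6250
edge 5: (3,37.5)→(0.5,35.5)  cross = 3·35.5 − 0.5·37.5 = 87.7500; (r_i+r_j)·cross = 3.5·87.7500 = 307.1250
Σcross = 948.2500 → A = |Σcross|/2 = 474.1250 mm²
Σ(r_i+r_j)·cross = 26578.5000 → first moment M = |Σ|/6 = 4429.7500
R_c = M/A = 4429.7500/474.1250 = 9.3430 mm
θ = 165° = 2.879793 rad
V = θ·R_c·A = 2.879793·9.3430·474.1250 = 12756.764 mm³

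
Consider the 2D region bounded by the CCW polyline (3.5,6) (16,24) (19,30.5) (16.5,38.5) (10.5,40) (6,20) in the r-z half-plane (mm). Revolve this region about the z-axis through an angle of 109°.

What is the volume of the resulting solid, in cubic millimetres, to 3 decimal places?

Profile (r,z), 6 vertices: (3.5,6) (16,24) (19,30.5) (16.5,38.5) (10.5,40) (6,20)
edge 0: (3.5,6)→(16,24)  cross = 3.5·24 − 16·6 = -12.0000; (r_i+r_j)·cross = 19.5·-12.0000 = -234.0000
edge 1: (16,24)→(19,30.5)  cross = 16·30.5 − 19·24 = 32.0000; (r_i+r_j)·cross = 35·32.0000 = 1120.0000
edge 2: (19,30.5)→(16.5,38.5)  cross = 19·38.5 − 16.5·30.5 = 228.2500; (r_i+r_j)·cross = 35.5·228.2500 = 8102.8750
edge 3: (16.5,38.5)→(10.5,40)  cross = 16.5·40 − 10.5·38.5 = 255.7500; (r_i+r_j)·cross = 27·255.7500 = 6905.2500
edge 4: (10.5,40)→(6,20)  cross = 10.5·20 − 6·40 = -30.0000; (r_i+r_j)·cross = 16.5·-30.0000 = -495.0000
edge 5: (6,20)→(3.5,6)  cross = 6·6 − 3.5·20 = -34.0000; (r_i+r_j)·cross = 9.5·-34.0000 = -323.0000
Σcross = 440.0000 → A = |Σcross|/2 = 220.0000 mm²
Σ(r_i+r_j)·cross = 15076.1250 → first moment M = |Σ|/6 = 2512.6875
R_c = M/A = 2512.6875/220.0000 = 11.4213 mm
θ = 109° = 1.902409 rad
V = θ·R_c·A = 1.902409·11.4213·220.0000 = 4780.159 mm³

Volume = 4780.159 mm³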